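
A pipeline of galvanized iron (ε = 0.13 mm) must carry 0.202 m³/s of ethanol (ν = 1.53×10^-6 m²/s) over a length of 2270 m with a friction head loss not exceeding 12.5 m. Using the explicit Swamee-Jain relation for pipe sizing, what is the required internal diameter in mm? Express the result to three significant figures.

Swamee-Jain (Type III): D = 0.66·[ε^1.25·(LQ²/(gh_f))^4.75 + ν·Q^9.4·(L/(gh_f))^5.2]^0.04
LQ²/(gh_f) = 0.7554; L/(gh_f) = 18.51
Term 1 = ε^1.25·(…)^4.75 = 3.66×10^-6; Term 2 = ν·Q^9.4·(…)^5.2 = 1.76×10^-6
D = 0.66·(3.66×10^-6 + 1.76×10^-6)^0.04 = 0.4064 m = 406 mm
Check: V = 1.56 m/s, Re = 4.14×10^5, f = 0.01675, h_f = 11.6 m ≈ 12.5 m ✓

D ≈ 406 mm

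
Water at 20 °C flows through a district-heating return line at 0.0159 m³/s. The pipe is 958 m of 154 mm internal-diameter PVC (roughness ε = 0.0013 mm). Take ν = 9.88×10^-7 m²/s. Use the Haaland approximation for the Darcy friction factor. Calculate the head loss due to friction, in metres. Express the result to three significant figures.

V = 4Q/(πD²) = 4·0.0159/(π·0.154²) = 0.8536 m/s
Re = VD/ν = 0.8536·0.154/9.88×10^-7 = 1.33×10^5 → turbulent
ε/D = 0.0013/154 = 8.44×10^-6
Haaland: f = 0.01684
h_f = f(L/D)V²/(2g) = 0.01684·(958/0.154)·0.8536²/(2·9.81) = 3.892 m

h_f ≈ 3.89 m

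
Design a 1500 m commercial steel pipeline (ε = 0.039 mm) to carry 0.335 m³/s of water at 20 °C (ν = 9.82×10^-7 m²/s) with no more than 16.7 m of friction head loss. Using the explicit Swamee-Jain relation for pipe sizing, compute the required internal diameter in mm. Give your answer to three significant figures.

D ≈ 410 mm

Swamee-Jain (Type III): D = 0.66·[ε^1.25·(LQ²/(gh_f))^4.75 + ν·Q^9.4·(L/(gh_f))^5.2]^0.04
LQ²/(gh_f) = 1.028; L/(gh_f) = 9.156
Term 1 = ε^1.25·(…)^4.75 = 3.51×10^-6; Term 2 = ν·Q^9.4·(…)^5.2 = 3.38×10^-6
D = 0.66·(3.51×10^-6 + 3.38×10^-6)^0.04 = 0.4103 m = 410 mm
Check: V = 2.53 m/s, Re = 1.06×10^6, f = 0.01337, h_f = 16.0 m ≈ 16.7 m ✓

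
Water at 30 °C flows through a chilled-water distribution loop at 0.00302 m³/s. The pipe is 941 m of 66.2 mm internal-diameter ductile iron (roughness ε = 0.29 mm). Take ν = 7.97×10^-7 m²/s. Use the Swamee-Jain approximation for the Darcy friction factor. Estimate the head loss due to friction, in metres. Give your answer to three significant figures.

V = 4Q/(πD²) = 4·0.00302/(π·0.0662²) = 0.8774 m/s
Re = VD/ν = 0.8774·0.0662/7.97×10^-7 = 7.29×10^4 → turbulent
ε/D = 0.29/66.2 = 0.00438
Swamee-Jain: f = 0.03086
h_f = f(L/D)V²/(2g) = 0.03086·(941/0.0662)·0.8774²/(2·9.81) = 17.21 m

h_f ≈ 17.2 m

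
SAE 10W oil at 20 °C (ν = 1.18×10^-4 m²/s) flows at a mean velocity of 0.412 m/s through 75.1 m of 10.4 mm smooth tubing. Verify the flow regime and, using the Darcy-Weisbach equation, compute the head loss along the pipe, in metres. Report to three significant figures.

h_f ≈ 110 m

Re = VD/ν = 0.412·0.01040/1.18×10^-4 = 36.3 → laminar (Re < 2300)
f = 64/Re = 1.763
h_f = f(L/D)V²/(2g) = 1.763·(75.1/0.01040)·0.412²/(2·9.81) = 110.1 m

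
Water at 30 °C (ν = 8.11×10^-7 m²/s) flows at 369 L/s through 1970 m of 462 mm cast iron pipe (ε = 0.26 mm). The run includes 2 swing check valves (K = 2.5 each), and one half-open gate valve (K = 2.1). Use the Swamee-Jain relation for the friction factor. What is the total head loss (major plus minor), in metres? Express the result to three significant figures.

H_L ≈ 20.3 m

V = 4Q/(πD²) = 2.201 m/s; V²/2g = 0.2469 m
Re = 1.25×10^6, ε/D = 5.63×10^-4 → f = 0.01761 (Swamee-Jain)
Major: h_f = f(L/D)·V²/2g = 0.01761·4264·0.2469 = 18.54 m
Minor: ΣK = 7.10; h_m = ΣK·V²/2g = 1.753 m
Total H_L = 18.54 + 1.753 = 20.30 m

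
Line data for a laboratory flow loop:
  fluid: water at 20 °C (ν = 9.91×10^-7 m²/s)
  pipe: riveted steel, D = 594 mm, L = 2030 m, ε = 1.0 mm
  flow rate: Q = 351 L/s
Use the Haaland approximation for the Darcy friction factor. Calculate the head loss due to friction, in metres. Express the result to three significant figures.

h_f ≈ 6.33 m

V = 4Q/(πD²) = 4·0.351/(π·0.594²) = 1.267 m/s
Re = VD/ν = 1.267·0.594/9.91×10^-7 = 7.59×10^5 → turbulent
ε/D = 1.0/594 = 0.00168
Haaland: f = 0.02267
h_f = f(L/D)V²/(2g) = 0.02267·(2030/0.594)·1.267²/(2·9.81) = 6.335 m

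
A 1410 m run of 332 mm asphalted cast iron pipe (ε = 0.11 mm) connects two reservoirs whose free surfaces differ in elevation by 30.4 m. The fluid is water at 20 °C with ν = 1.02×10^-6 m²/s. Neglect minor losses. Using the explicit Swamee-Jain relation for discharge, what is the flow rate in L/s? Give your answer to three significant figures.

Swamee-Jain (Type II): Q = -0.965·√(gD⁵h_f/L)·ln[ε/(3.7D) + √(3.17ν²L/(gD³h_f))]
√(gD⁵h_f/L) = √(9.81·0.332⁵·30.4/1410) = 0.02921
ε/(3.7D) = 8.95×10^-5; √(3.17ν²L/(gD³h_f)) = 2.06×10^-5
Q = -0.965·0.02921·ln(1.102×10^-4) = 0.2569 m³/s
Check: V = 2.97 m/s, Re = 9.66×10^5, f = 0.01605, h_f = 30.6 m ≈ 30.4 m ✓

Q ≈ 257 L/s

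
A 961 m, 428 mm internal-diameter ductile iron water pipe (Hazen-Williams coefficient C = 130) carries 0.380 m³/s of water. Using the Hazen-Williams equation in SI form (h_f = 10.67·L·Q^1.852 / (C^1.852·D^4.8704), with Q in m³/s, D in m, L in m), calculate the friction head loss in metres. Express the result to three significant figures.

h_f ≈ 13.0 m

h_f = 10.67·961·0.380^1.852 / (130^1.852·0.428^4.8704) = 12.96 m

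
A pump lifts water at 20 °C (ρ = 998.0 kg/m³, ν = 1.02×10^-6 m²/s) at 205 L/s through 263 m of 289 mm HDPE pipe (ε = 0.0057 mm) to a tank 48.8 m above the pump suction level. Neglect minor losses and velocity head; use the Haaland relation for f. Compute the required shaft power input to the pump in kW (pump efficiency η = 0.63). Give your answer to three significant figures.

P_shaft ≈ 173 kW

V = 4Q/(πD²) = 3.125 m/s; Re = 8.85×10^5; ε/D = 1.97×10^-5; f = 0.01217
h_f = f(L/D)V²/2g = 5.512 m
Total head H = z + h_f = 48.8 + 5.512 = 54.31 m
P_hyd = ρgQH = 998.0·9.81·0.205·54.31 = 109.0 kW
P_shaft = P_hyd/η = 109.0/0.63 = 173.0 kW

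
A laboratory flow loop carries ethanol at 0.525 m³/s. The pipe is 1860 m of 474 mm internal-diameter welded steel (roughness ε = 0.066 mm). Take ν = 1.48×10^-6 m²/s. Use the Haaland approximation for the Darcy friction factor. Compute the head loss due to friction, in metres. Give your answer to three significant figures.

V = 4Q/(πD²) = 4·0.525/(π·0.474²) = 2.975 m/s
Re = VD/ν = 2.975·0.474/1.48×10^-6 = 9.53×10^5 → turbulent
ε/D = 0.066/474 = 1.39×10^-4
Haaland: f = 0.01391
h_f = f(L/D)V²/(2g) = 0.01391·(1860/0.474)·2.975²/(2·9.81) = 24.63 m

h_f ≈ 24.6 m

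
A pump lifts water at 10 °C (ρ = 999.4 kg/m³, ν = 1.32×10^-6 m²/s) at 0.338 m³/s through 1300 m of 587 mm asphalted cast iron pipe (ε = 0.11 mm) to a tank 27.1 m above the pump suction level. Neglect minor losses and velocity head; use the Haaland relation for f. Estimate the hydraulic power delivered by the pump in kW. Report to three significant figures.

V = 4Q/(πD²) = 1.249 m/s; Re = 5.55×10^5; ε/D = 1.87×10^-4; f = 0.01504
h_f = f(L/D)V²/2g = 2.648 m
Total head H = z + h_f = 27.1 + 2.648 = 29.75 m
P_hyd = ρgQH = 999.4·9.81·0.338·29.75 = 98.58 kW

P_hyd ≈ 98.6 kW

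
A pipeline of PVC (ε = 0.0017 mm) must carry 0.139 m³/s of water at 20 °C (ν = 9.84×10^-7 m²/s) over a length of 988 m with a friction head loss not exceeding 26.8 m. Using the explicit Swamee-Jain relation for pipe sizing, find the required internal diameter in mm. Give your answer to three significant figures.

Swamee-Jain (Type III): D = 0.66·[ε^1.25·(LQ²/(gh_f))^4.75 + ν·Q^9.4·(L/(gh_f))^5.2]^0.04
LQ²/(gh_f) = 0.07261; L/(gh_f) = 3.758
Term 1 = ε^1.25·(…)^4.75 = 2.39×10^-13; Term 2 = ν·Q^9.4·(…)^5.2 = 8.45×10^-12
D = 0.66·(2.39×10^-13 + 8.45×10^-12)^0.04 = 0.2383 m = 238 mm
Check: V = 3.12 m/s, Re = 7.55×10^5, f = 0.01233, h_f = 25.3 m ≈ 26.8 m ✓

D ≈ 238 mm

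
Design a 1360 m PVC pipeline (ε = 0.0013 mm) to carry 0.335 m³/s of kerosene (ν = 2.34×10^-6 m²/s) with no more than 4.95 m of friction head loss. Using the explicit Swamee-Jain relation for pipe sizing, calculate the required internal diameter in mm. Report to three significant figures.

D ≈ 521 mm

Swamee-Jain (Type III): D = 0.66·[ε^1.25·(LQ²/(gh_f))^4.75 + ν·Q^9.4·(L/(gh_f))^5.2]^0.04
LQ²/(gh_f) = 3.143; L/(gh_f) = 28.01
Term 1 = ε^1.25·(…)^4.75 = 1.01×10^-5; Term 2 = ν·Q^9.4·(…)^5.2 = 0.00269
D = 0.66·(1.01×10^-5 + 0.00269)^0.04 = 0.5210 m = 521 mm
Check: V = 1.57 m/s, Re = 3.50×10^5, f = 0.01400, h_f = 4.60 m ≈ 4.95 m ✓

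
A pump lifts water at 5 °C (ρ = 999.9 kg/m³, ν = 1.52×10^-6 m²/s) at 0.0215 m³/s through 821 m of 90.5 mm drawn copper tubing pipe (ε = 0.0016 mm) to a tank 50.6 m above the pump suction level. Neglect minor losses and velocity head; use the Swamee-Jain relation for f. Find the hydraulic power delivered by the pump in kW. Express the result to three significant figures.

V = 4Q/(πD²) = 3.342 m/s; Re = 1.99×10^5; ε/D = 1.77×10^-5; f = 0.01571
h_f = f(L/D)V²/2g = 81.14 m
Total head H = z + h_f = 50.6 + 81.14 = 131.7 m
P_hyd = ρgQH = 999.9·9.81·0.0215·131.7 = 27.78 kW

P_hyd ≈ 27.8 kW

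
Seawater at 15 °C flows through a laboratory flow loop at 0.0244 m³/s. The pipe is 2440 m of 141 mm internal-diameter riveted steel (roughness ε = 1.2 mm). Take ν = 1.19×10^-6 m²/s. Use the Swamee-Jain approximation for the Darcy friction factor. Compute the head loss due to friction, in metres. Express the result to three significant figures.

V = 4Q/(πD²) = 4·0.0244/(π·0.141²) = 1.563 m/s
Re = VD/ν = 1.563·0.141/1.19×10^-6 = 1.85×10^5 → turbulent
ε/D = 1.2/141 = 0.00851
Swamee-Jain: f = 0.03645
h_f = f(L/D)V²/(2g) = 0.03645·(2440/0.141)·1.563²/(2·9.81) = 78.50 m

h_f ≈ 78.5 m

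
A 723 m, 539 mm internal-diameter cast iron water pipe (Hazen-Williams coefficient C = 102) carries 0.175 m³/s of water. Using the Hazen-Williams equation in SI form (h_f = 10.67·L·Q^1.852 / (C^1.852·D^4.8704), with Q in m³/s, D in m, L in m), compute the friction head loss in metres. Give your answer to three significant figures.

h_f ≈ 1.18 m

h_f = 10.67·723·0.175^1.852 / (102^1.852·0.539^4.8704) = 1.182 m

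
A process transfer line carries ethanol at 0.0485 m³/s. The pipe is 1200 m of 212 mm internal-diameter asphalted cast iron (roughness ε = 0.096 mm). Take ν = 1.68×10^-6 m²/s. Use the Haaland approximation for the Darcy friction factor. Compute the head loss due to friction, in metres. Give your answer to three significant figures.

V = 4Q/(πD²) = 4·0.0485/(π·0.212²) = 1.374 m/s
Re = VD/ν = 1.374·0.212/1.68×10^-6 = 1.73×10^5 → turbulent
ε/D = 0.096/212 = 4.53×10^-4
Haaland: f = 0.01864
h_f = f(L/D)V²/(2g) = 0.01864·(1200/0.212)·1.374²/(2·9.81) = 10.15 m

h_f ≈ 10.2 m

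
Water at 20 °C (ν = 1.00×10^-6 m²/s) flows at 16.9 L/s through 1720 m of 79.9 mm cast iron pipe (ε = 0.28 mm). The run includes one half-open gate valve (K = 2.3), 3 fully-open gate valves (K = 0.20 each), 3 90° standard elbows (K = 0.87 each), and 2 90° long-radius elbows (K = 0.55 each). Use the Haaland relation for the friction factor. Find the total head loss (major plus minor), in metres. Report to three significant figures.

V = 4Q/(πD²) = 3.371 m/s; V²/2g = 0.5790 m
Re = 2.69×10^5, ε/D = 0.00350 → f = 0.02781 (Haaland)
Major: h_f = f(L/D)·V²/2g = 0.02781·21527·0.5790 = 346.6 m
Minor: ΣK = 6.61; h_m = ΣK·V²/2g = 3.827 m
Total H_L = 346.6 + 3.827 = 350.4 m

H_L ≈ 350 m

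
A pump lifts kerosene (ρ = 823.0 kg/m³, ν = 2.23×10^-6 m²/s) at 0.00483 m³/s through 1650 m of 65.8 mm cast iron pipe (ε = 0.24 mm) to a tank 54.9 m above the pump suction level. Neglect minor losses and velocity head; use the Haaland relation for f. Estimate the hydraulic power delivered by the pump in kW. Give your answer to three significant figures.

V = 4Q/(πD²) = 1.420 m/s; Re = 4.19×10^4; ε/D = 0.00365; f = 0.03006
h_f = f(L/D)V²/2g = 77.52 m
Total head H = z + h_f = 54.9 + 77.52 = 132.4 m
P_hyd = ρgQH = 823.0·9.81·0.00483·132.4 = 5.164 kW

P_hyd ≈ 5.16 kW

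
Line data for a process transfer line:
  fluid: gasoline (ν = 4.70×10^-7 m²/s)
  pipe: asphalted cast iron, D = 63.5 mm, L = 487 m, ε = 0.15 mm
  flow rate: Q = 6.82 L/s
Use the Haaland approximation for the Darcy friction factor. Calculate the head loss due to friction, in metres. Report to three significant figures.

V = 4Q/(πD²) = 4·0.00682/(π·0.0635²) = 2.154 m/s
Re = VD/ν = 2.154·0.0635/4.70×10^-7 = 2.91×10^5 → turbulent
ε/D = 0.15/63.5 = 0.00236
Haaland: f = 0.02503
h_f = f(L/D)V²/(2g) = 0.02503·(487/0.0635)·2.154²/(2·9.81) = 45.37 m

h_f ≈ 45.4 m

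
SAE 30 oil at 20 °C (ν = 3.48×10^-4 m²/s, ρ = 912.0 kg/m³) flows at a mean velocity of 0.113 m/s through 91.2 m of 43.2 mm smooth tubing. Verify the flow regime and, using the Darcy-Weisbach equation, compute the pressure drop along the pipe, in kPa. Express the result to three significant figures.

Δp ≈ 56.1 kPa

Re = VD/ν = 0.113·0.04320/3.48×10^-4 = 14.0 → laminar (Re < 2300)
f = 64/Re = 4.562
h_f = f(L/D)V²/(2g) = 4.562·(91.2/0.04320)·0.113²/(2·9.81) = 6.269 m
Δp = ρg·h_f = 912.0·9.81·6.269 = 56.08 kPa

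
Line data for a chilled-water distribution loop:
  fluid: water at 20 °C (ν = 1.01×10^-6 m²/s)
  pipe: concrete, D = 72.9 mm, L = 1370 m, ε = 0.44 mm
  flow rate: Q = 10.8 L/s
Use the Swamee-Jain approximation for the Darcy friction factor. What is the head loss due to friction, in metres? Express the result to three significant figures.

V = 4Q/(πD²) = 4·0.0108/(π·0.0729²) = 2.587 m/s
Re = VD/ν = 2.587·0.0729/1.01×10^-6 = 1.87×10^5 → turbulent
ε/D = 0.44/72.9 = 0.00604
Swamee-Jain: f = 0.03280
h_f = f(L/D)V²/(2g) = 0.03280·(1370/0.0729)·2.587²/(2·9.81) = 210.3 m

h_f ≈ 210 m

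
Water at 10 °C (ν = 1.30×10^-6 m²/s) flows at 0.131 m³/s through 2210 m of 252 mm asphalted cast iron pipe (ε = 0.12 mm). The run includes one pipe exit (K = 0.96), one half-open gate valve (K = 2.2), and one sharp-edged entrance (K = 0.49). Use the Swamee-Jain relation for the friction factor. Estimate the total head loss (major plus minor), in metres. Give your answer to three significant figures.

H_L ≈ 55.6 m

V = 4Q/(πD²) = 2.627 m/s; V²/2g = 0.3516 m
Re = 5.09×10^5, ε/D = 4.76×10^-4 → f = 0.01761 (Swamee-Jain)
Major: h_f = f(L/D)·V²/2g = 0.01761·8770·0.3516 = 54.30 m
Minor: ΣK = 3.65; h_m = ΣK·V²/2g = 1.283 m
Total H_L = 54.30 + 1.283 = 55.58 m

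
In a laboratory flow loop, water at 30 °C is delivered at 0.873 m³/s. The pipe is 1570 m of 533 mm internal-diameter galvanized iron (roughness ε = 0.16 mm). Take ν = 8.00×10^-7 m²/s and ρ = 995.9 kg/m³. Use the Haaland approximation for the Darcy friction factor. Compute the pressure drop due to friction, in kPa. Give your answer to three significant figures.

V = 4Q/(πD²) = 4·0.873/(π·0.533²) = 3.913 m/s
Re = VD/ν = 3.913·0.533/8.00×10^-7 = 2.61×10^6 → turbulent
ε/D = 0.16/533 = 3.00×10^-4
Haaland: f = 0.01522
h_f = f(L/D)V²/(2g) = 0.01522·(1570/0.533)·3.913²/(2·9.81) = 34.99 m
Δp = ρg·h_f = 995.9·9.81·34.99 = 341.8 kPa

Δp ≈ 342 kPa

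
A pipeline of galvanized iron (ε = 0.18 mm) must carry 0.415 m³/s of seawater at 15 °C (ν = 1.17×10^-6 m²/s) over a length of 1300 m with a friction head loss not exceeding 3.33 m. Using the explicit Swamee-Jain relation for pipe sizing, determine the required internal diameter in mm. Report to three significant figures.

D ≈ 625 mm

Swamee-Jain (Type III): D = 0.66·[ε^1.25·(LQ²/(gh_f))^4.75 + ν·Q^9.4·(L/(gh_f))^5.2]^0.04
LQ²/(gh_f) = 6.854; L/(gh_f) = 39.80
Term 1 = ε^1.25·(…)^4.75 = 0.195; Term 2 = ν·Q^9.4·(…)^5.2 = 0.0627
D = 0.66·(0.195 + 0.0627)^0.04 = 0.6251 m = 625 mm
Check: V = 1.35 m/s, Re = 7.22×10^5, f = 0.01590, h_f = 3.08 m ≈ 3.33 m ✓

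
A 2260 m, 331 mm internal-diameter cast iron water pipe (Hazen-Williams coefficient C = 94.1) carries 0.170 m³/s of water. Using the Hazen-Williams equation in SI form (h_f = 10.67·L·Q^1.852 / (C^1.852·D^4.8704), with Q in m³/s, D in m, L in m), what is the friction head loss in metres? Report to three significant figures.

h_f = 10.67·2260·0.170^1.852 / (94.1^1.852·0.331^4.8704) = 43.71 m

h_f ≈ 43.7 m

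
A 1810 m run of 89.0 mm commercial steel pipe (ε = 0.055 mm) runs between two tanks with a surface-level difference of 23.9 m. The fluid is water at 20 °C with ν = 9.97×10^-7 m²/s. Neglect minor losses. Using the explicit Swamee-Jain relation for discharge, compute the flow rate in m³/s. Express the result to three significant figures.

Q ≈ 0.00652 m³/s

Swamee-Jain (Type II): Q = -0.965·√(gD⁵h_f/L)·ln[ε/(3.7D) + √(3.17ν²L/(gD³h_f))]
√(gD⁵h_f/L) = √(9.81·0.0890⁵·23.9/1810) = 8.505×10^-4
ε/(3.7D) = 1.67×10^-4; √(3.17ν²L/(gD³h_f)) = 1.86×10^-4
Q = -0.965·8.505×10^-4·ln(3.528×10^-4) = 0.006524 m³/s
Check: V = 1.05 m/s, Re = 9.36×10^4, f = 0.02108, h_f = 24.0 m ≈ 23.9 m ✓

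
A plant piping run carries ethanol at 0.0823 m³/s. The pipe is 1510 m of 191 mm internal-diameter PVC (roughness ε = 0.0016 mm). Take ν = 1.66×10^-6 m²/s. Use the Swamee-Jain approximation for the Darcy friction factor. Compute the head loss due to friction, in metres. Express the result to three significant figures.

V = 4Q/(πD²) = 4·0.0823/(π·0.191²) = 2.872 m/s
Re = VD/ν = 2.872·0.191/1.66×10^-6 = 3.30×10^5 → turbulent
ε/D = 0.0016/191 = 8.38×10^-6
Swamee-Jain: f = 0.01422
h_f = f(L/D)V²/(2g) = 0.01422·(1510/0.191)·2.872²/(2·9.81) = 47.28 m

h_f ≈ 47.3 m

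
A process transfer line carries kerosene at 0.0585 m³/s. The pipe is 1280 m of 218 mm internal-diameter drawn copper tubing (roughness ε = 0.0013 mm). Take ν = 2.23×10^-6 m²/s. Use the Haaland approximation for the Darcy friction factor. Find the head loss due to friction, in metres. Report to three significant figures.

h_f ≈ 12.0 m

V = 4Q/(πD²) = 4·0.0585/(π·0.218²) = 1.567 m/s
Re = VD/ν = 1.567·0.218/2.23×10^-6 = 1.53×10^5 → turbulent
ε/D = 0.0013/218 = 5.96×10^-6
Haaland: f = 0.01636
h_f = f(L/D)V²/(2g) = 0.01636·(1280/0.218)·1.567²/(2·9.81) = 12.03 m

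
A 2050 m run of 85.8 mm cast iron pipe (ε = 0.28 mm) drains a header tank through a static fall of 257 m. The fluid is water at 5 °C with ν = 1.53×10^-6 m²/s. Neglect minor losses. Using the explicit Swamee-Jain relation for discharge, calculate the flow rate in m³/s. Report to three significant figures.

Swamee-Jain (Type II): Q = -0.965·√(gD⁵h_f/L)·ln[ε/(3.7D) + √(3.17ν²L/(gD³h_f))]
√(gD⁵h_f/L) = √(9.81·0.0858⁵·257/2050) = 0.002391
ε/(3.7D) = 8.82×10^-4; √(3.17ν²L/(gD³h_f)) = 9.77×10^-5
Q = -0.965·0.002391·ln(9.797×10^-4) = 0.01599 m³/s
Check: V = 2.77 m/s, Re = 1.55×10^5, f = 0.02781, h_f = 259 m ≈ 257 m ✓

Q ≈ 0.0160 m³/s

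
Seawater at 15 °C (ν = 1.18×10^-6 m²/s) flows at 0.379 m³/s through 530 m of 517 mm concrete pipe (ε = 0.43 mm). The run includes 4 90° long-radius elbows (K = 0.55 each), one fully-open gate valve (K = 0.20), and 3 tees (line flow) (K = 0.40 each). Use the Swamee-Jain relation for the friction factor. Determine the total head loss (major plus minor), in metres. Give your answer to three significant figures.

V = 4Q/(πD²) = 1.805 m/s; V²/2g = 0.1661 m
Re = 7.91×10^5, ε/D = 8.32×10^-4 → f = 0.01932 (Swamee-Jain)
Major: h_f = f(L/D)·V²/2g = 0.01932·1025·0.1661 = 3.291 m
Minor: ΣK = 3.60; h_m = ΣK·V²/2g = 0.5981 m
Total H_L = 3.291 + 0.5981 = 3.889 m

H_L ≈ 3.89 m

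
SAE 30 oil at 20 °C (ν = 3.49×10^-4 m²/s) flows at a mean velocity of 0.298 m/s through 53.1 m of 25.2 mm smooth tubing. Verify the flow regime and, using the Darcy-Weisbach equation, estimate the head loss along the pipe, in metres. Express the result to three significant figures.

Re = VD/ν = 0.298·0.02520/3.49×10^-4 = 21.5 → laminar (Re < 2300)
f = 64/Re = 2.974
h_f = f(L/D)V²/(2g) = 2.974·(53.1/0.02520)·0.298²/(2·9.81) = 28.37 m

h_f ≈ 28.4 m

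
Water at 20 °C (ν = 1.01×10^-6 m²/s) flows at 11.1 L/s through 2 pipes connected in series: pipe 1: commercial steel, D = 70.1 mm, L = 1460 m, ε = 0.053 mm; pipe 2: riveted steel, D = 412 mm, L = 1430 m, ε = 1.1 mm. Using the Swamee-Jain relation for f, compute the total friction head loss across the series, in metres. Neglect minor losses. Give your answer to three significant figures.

H ≈ 177 m

Pipe 1: V = 2.876 m/s, Re = 2.00×10^5, ε/D = 7.56×10^-4, f = 0.02017, h_1 = f(L/D)V²/2g = 177.1 m
Pipe 2: V = 0.08326 m/s, Re = 3.40×10^4, ε/D = 0.00267, f = 0.02931, h_2 = f(L/D)V²/2g = 0.03595 m
Series → Q common, losses add: H = Σh = 177.2 m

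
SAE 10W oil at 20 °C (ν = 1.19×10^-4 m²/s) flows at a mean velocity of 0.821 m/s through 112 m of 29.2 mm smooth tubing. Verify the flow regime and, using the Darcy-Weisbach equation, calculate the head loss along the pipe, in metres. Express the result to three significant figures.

h_f ≈ 41.9 m

Re = VD/ν = 0.821·0.02920/1.19×10^-4 = 201 → laminar (Re < 2300)
f = 64/Re = 0.3177
h_f = f(L/D)V²/(2g) = 0.3177·(112/0.02920)·0.821²/(2·9.81) = 41.86 m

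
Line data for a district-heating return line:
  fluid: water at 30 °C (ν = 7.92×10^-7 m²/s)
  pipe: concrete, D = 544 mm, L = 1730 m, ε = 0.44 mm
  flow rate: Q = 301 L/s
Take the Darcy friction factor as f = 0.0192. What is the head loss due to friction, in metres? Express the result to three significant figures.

h_f ≈ 5.22 m

V = 4Q/(πD²) = 4·0.301/(π·0.544²) = 1.295 m/s
h_f = f(L/D)V²/(2g) = 0.01920·(1730/0.544)·1.295²/(2·9.81) = 5.219 m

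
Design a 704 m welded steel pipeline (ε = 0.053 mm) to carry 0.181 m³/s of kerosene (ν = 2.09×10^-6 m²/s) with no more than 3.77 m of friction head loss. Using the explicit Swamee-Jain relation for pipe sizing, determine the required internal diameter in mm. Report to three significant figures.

Swamee-Jain (Type III): D = 0.66·[ε^1.25·(LQ²/(gh_f))^4.75 + ν·Q^9.4·(L/(gh_f))^5.2]^0.04
LQ²/(gh_f) = 0.6236; L/(gh_f) = 19.04
Term 1 = ε^1.25·(…)^4.75 = 4.80×10^-7; Term 2 = ν·Q^9.4·(…)^5.2 = 9.91×10^-7
D = 0.66·(4.80×10^-7 + 9.91×10^-7)^0.04 = 0.3857 m = 386 mm
Check: V = 1.55 m/s, Re = 2.86×10^5, f = 0.01588, h_f = 3.55 m ≈ 3.77 m ✓

D ≈ 386 mm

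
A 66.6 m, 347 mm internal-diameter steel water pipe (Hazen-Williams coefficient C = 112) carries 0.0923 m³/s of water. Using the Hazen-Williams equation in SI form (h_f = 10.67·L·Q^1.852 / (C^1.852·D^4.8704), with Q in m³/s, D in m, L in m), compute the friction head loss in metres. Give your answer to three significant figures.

h_f ≈ 0.239 m

h_f = 10.67·66.6·0.0923^1.852 / (112^1.852·0.347^4.8704) = 0.2392 m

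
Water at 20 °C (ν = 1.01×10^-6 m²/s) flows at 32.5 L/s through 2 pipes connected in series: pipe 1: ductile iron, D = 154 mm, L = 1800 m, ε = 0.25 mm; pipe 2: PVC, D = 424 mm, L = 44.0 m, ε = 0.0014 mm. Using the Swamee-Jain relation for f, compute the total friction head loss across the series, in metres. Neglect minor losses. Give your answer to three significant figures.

Pipe 1: V = 1.745 m/s, Re = 2.66×10^5, ε/D = 0.00162, f = 0.02311, h_1 = f(L/D)V²/2g = 41.91 m
Pipe 2: V = 0.2302 m/s, Re = 9.66×10^4, ε/D = 3.30×10^-6, f = 0.01801, h_2 = f(L/D)V²/2g = 0.005047 m
Series → Q common, losses add: H = Σh = 41.92 m

H ≈ 41.9 m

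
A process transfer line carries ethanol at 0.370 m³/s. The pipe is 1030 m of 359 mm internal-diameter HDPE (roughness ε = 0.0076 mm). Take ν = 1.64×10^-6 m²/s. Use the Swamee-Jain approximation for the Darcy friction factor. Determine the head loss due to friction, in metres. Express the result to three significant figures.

h_f ≈ 24.4 m

V = 4Q/(πD²) = 4·0.370/(π·0.359²) = 3.655 m/s
Re = VD/ν = 3.655·0.359/1.64×10^-6 = 8.00×10^5 → turbulent
ε/D = 0.0076/359 = 2.12×10^-5
Swamee-Jain: f = 0.01250
h_f = f(L/D)V²/(2g) = 0.01250·(1030/0.359)·3.655²/(2·9.81) = 24.41 m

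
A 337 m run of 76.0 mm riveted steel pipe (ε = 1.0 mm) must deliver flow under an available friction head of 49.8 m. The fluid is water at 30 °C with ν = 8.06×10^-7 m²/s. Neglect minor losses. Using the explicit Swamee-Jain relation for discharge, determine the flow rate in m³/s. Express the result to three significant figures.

Q ≈ 0.0104 m³/s

Swamee-Jain (Type II): Q = -0.965·√(gD⁵h_f/L)·ln[ε/(3.7D) + √(3.17ν²L/(gD³h_f))]
√(gD⁵h_f/L) = √(9.81·0.0760⁵·49.8/337) = 0.001917
ε/(3.7D) = 0.00356; √(3.17ν²L/(gD³h_f)) = 5.69×10^-5
Q = -0.965·0.001917·ln(0.003613) = 0.01040 m³/s
Check: V = 2.29 m/s, Re = 2.16×10^5, f = 0.04206, h_f = 50.0 m ≈ 49.8 m ✓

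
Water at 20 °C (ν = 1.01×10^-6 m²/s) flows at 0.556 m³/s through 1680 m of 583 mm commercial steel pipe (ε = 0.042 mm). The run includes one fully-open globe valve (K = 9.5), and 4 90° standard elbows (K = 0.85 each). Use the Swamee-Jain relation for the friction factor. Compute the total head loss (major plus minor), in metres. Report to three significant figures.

V = 4Q/(πD²) = 2.083 m/s; V²/2g = 0.2211 m
Re = 1.20×10^6, ε/D = 7.20×10^-5 → f = 0.01285 (Swamee-Jain)
Major: h_f = f(L/D)·V²/2g = 0.01285·2882·0.2211 = 8.187 m
Minor: ΣK = 12.9; h_m = ΣK·V²/2g = 2.852 m
Total H_L = 8.187 + 2.852 = 11.04 m

H_L ≈ 11.0 m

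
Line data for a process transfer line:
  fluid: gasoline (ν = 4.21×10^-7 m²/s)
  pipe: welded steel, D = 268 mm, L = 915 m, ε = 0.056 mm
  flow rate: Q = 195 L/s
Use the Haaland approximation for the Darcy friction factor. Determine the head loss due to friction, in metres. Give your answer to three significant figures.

h_f ≈ 29.7 m

V = 4Q/(πD²) = 4·0.195/(π·0.268²) = 3.457 m/s
Re = VD/ν = 3.457·0.268/4.21×10^-7 = 2.20×10^6 → turbulent
ε/D = 0.056/268 = 2.09×10^-4
Haaland: f = 0.01427
h_f = f(L/D)V²/(2g) = 0.01427·(915/0.268)·3.457²/(2·9.81) = 29.68 m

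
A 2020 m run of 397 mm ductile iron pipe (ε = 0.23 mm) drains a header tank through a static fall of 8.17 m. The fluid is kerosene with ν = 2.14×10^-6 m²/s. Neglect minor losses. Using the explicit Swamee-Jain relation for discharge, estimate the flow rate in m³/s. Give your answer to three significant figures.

Swamee-Jain (Type II): Q = -0.965·√(gD⁵h_f/L)·ln[ε/(3.7D) + √(3.17ν²L/(gD³h_f))]
√(gD⁵h_f/L) = √(9.81·0.397⁵·8.17/2020) = 0.01978
ε/(3.7D) = 1.57×10^-4; √(3.17ν²L/(gD³h_f)) = 7.65×10^-5
Q = -0.965·0.01978·ln(2.330×10^-4) = 0.1597 m³/s
Check: V = 1.29 m/s, Re = 2.39×10^5, f = 0.01907, h_f = 8.23 m ≈ 8.17 m ✓

Q ≈ 0.160 m³/s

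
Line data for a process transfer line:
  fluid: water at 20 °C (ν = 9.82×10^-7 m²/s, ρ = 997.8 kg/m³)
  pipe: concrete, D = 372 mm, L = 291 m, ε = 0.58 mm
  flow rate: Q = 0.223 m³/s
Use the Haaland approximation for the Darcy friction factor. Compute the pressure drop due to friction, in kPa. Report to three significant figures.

Δp ≈ 36.5 kPa

V = 4Q/(πD²) = 4·0.223/(π·0.372²) = 2.052 m/s
Re = VD/ν = 2.052·0.372/9.82×10^-7 = 7.77×10^5 → turbulent
ε/D = 0.58/372 = 0.00156
Haaland: f = 0.02224
h_f = f(L/D)V²/(2g) = 0.02224·(291/0.372)·2.052²/(2·9.81) = 3.732 m
Δp = ρg·h_f = 997.8·9.81·3.732 = 36.53 kPa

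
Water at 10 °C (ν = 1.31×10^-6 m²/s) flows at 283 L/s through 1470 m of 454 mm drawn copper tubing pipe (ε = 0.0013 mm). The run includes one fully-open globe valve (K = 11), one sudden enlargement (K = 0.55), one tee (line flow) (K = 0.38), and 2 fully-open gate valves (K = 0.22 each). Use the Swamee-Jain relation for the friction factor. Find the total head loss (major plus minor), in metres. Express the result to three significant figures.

H_L ≈ 8.33 m

V = 4Q/(πD²) = 1.748 m/s; V²/2g = 0.1558 m
Re = 6.06×10^5, ε/D = 2.86×10^-6 → f = 0.01270 (Swamee-Jain)
Major: h_f = f(L/D)·V²/2g = 0.01270·3238·0.1558 = 6.408 m
Minor: ΣK = 12.4; h_m = ΣK·V²/2g = 1.927 m
Total H_L = 6.408 + 1.927 = 8.334 m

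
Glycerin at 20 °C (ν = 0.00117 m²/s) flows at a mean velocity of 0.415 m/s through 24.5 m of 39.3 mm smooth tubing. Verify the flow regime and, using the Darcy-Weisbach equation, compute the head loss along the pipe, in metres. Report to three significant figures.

h_f ≈ 25.1 m

Re = VD/ν = 0.415·0.03930/0.00117 = 13.9 → laminar (Re < 2300)
f = 64/Re = 4.591
h_f = f(L/D)V²/(2g) = 4.591·(24.5/0.03930)·0.415²/(2·9.81) = 25.12 m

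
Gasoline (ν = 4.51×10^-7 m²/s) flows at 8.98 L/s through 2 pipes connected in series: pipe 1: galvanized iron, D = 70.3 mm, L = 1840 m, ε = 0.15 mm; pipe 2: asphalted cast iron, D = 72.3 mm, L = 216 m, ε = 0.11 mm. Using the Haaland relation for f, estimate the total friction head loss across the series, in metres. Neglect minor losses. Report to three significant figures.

Pipe 1: V = 2.314 m/s, Re = 3.61×10^5, ε/D = 0.00213, f = 0.02430, h_1 = f(L/D)V²/2g = 173.5 m
Pipe 2: V = 2.187 m/s, Re = 3.51×10^5, ε/D = 0.00152, f = 0.02240, h_2 = f(L/D)V²/2g = 16.32 m
Series → Q common, losses add: H = Σh = 189.8 m

H ≈ 190 m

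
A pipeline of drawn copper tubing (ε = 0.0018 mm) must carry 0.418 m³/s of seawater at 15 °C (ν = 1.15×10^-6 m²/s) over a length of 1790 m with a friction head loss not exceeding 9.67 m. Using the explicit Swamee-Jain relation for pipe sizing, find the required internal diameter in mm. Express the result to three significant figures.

D ≈ 507 mm

Swamee-Jain (Type III): D = 0.66·[ε^1.25·(LQ²/(gh_f))^4.75 + ν·Q^9.4·(L/(gh_f))^5.2]^0.04
LQ²/(gh_f) = 3.297; L/(gh_f) = 18.87
Term 1 = ε^1.25·(…)^4.75 = 1.91×10^-5; Term 2 = ν·Q^9.4·(…)^5.2 = 0.00136
D = 0.66·(1.91×10^-5 + 0.00136)^0.04 = 0.5071 m = 507 mm
Check: V = 2.07 m/s, Re = 9.13×10^5, f = 0.01187, h_f = 9.15 m ≈ 9.67 m ✓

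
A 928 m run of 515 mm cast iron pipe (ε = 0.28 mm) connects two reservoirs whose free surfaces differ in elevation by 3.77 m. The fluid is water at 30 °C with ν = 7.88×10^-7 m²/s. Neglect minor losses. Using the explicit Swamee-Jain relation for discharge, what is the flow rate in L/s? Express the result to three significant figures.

Q ≈ 319 L/s

Swamee-Jain (Type II): Q = -0.965·√(gD⁵h_f/L)·ln[ε/(3.7D) + √(3.17ν²L/(gD³h_f))]
√(gD⁵h_f/L) = √(9.81·0.515⁵·3.77/928) = 0.03800
ε/(3.7D) = 1.47×10^-4; √(3.17ν²L/(gD³h_f)) = 1.90×10^-5
Q = -0.965·0.03800·ln(1.660×10^-4) = 0.3191 m³/s
Check: V = 1.53 m/s, Re = 1.00×10^6, f = 0.01759, h_f = 3.79 m ≈ 3.77 m ✓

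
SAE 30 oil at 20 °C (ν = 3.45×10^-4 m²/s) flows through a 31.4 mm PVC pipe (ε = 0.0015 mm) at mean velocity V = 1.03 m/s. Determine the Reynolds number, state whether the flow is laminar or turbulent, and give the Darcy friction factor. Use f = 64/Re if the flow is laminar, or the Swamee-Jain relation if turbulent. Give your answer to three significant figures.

Re = VD/ν = 1.030·0.0314/3.45×10^-4 = 93.7
Re < 2300 → laminar → f = 64/Re = 0.6827

Re ≈ 93.7; laminar; f = 64/Re ≈ 0.683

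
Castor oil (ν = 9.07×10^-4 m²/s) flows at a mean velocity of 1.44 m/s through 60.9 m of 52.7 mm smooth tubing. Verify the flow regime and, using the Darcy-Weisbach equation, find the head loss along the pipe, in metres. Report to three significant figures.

Re = VD/ν = 1.44·0.05270/9.07×10^-4 = 83.7 → laminar (Re < 2300)
f = 64/Re = 0.7649
h_f = f(L/D)V²/(2g) = 0.7649·(60.9/0.05270)·1.44²/(2·9.81) = 93.42 m

h_f ≈ 93.4 m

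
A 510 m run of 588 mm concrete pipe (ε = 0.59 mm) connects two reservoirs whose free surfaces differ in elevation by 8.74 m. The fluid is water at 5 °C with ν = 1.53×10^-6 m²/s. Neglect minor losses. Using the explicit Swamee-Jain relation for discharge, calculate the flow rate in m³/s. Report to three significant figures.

Swamee-Jain (Type II): Q = -0.965·√(gD⁵h_f/L)·ln[ε/(3.7D) + √(3.17ν²L/(gD³h_f))]
√(gD⁵h_f/L) = √(9.81·0.588⁵·8.74/510) = 0.1087
ε/(3.7D) = 2.71×10^-4; √(3.17ν²L/(gD³h_f)) = 1.47×10^-5
Q = -0.965·0.1087·ln(2.859×10^-4) = 0.8560 m³/s
Check: V = 3.15 m/s, Re = 1.21×10^6, f = 0.01998, h_f = 8.78 m ≈ 8.74 m ✓

Q ≈ 0.856 m³/s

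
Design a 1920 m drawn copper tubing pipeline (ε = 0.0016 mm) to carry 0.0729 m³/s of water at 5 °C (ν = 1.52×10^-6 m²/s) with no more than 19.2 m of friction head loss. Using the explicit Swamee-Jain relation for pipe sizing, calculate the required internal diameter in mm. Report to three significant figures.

Swamee-Jain (Type III): D = 0.66·[ε^1.25·(LQ²/(gh_f))^4.75 + ν·Q^9.4·(L/(gh_f))^5.2]^0.04
LQ²/(gh_f) = 0.05417; L/(gh_f) = 10.19
Term 1 = ε^1.25·(…)^4.75 = 5.50×10^-14; Term 2 = ν·Q^9.4·(…)^5.2 = 5.43×10^-12
D = 0.66·(5.50×10^-14 + 5.43×10^-12)^0.04 = 0.2339 m = 234 mm
Check: V = 1.70 m/s, Re = 2.61×10^5, f = 0.01483, h_f = 17.8 m ≈ 19.2 m ✓

D ≈ 234 mm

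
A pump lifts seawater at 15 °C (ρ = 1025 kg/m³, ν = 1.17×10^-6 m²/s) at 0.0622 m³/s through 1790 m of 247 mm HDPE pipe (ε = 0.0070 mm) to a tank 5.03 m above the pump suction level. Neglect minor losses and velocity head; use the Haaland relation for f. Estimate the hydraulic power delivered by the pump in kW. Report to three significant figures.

P_hyd ≈ 8.91 kW

V = 4Q/(πD²) = 1.298 m/s; Re = 2.74×10^5; ε/D = 2.83×10^-5; f = 0.01482
h_f = f(L/D)V²/2g = 9.221 m
Total head H = z + h_f = 5.03 + 9.221 = 14.25 m
P_hyd = ρgQH = 1025·9.81·0.0622·14.25 = 8.913 kW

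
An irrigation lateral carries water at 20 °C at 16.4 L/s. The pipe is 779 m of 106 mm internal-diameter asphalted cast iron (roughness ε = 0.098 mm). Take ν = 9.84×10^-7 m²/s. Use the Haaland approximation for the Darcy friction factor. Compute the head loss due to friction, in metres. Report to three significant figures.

h_f ≈ 26.7 m

V = 4Q/(πD²) = 4·0.0164/(π·0.106²) = 1.858 m/s
Re = VD/ν = 1.858·0.106/9.84×10^-7 = 2.00×10^5 → turbulent
ε/D = 0.098/106 = 9.25×10^-4
Haaland: f = 0.02060
h_f = f(L/D)V²/(2g) = 0.02060·(779/0.106)·1.858²/(2·9.81) = 26.66 m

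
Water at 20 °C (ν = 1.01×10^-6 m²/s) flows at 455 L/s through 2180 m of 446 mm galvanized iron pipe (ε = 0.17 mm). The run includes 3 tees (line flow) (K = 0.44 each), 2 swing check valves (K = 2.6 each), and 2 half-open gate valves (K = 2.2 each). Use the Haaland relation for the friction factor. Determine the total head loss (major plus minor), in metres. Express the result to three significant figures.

V = 4Q/(πD²) = 2.912 m/s; V²/2g = 0.4323 m
Re = 1.29×10^6, ε/D = 3.81×10^-4 → f = 0.01618 (Haaland)
Major: h_f = f(L/D)·V²/2g = 0.01618·4888·0.4323 = 34.19 m
Minor: ΣK = 10.9; h_m = ΣK·V²/2g = 4.721 m
Total H_L = 34.19 + 4.721 = 38.91 m

H_L ≈ 38.9 m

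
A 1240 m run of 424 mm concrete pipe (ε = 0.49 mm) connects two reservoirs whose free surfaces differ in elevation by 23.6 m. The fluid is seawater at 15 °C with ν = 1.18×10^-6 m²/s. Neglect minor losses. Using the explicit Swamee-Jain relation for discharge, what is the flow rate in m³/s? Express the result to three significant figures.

Swamee-Jain (Type II): Q = -0.965·√(gD⁵h_f/L)·ln[ε/(3.7D) + √(3.17ν²L/(gD³h_f))]
√(gD⁵h_f/L) = √(9.81·0.424⁵·23.6/1240) = 0.05058
ε/(3.7D) = 3.12×10^-4; √(3.17ν²L/(gD³h_f)) = 1.76×10^-5
Q = -0.965·0.05058·ln(3.300×10^-4) = 0.3913 m³/s
Check: V = 2.77 m/s, Re = 9.96×10^5, f = 0.02071, h_f = 23.7 m ≈ 23.6 m ✓

Q ≈ 0.391 m³/s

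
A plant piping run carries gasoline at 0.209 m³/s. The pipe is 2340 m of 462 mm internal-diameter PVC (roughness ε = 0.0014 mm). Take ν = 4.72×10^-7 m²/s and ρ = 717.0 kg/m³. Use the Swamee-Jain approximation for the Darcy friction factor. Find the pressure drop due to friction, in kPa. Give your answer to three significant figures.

V = 4Q/(πD²) = 4·0.209/(π·0.462²) = 1.247 m/s
Re = VD/ν = 1.247·0.462/4.72×10^-7 = 1.22×10^6 → turbulent
ε/D = 0.0014/462 = 3.03×10^-6
Swamee-Jain: f = 0.01131
h_f = f(L/D)V²/(2g) = 0.01131·(2340/0.462)·1.247²/(2·9.81) = 4.540 m
Δp = ρg·h_f = 717.0·9.81·4.540 = 31.93 kPa

Δp ≈ 31.9 kPa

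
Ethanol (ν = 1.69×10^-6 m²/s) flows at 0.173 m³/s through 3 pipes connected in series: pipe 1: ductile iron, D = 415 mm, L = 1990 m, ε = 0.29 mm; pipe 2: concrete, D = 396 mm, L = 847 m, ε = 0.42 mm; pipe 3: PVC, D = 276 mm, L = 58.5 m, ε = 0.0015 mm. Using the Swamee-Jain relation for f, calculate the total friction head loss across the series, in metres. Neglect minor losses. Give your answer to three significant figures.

Pipe 1: V = 1.279 m/s, Re = 3.14×10^5, ε/D = 6.99×10^-4, f = 0.01934, h_1 = f(L/D)V²/2g = 7.730 m
Pipe 2: V = 1.405 m/s, Re = 3.29×10^5, ε/D = 0.00106, f = 0.02091, h_2 = f(L/D)V²/2g = 4.498 m
Pipe 3: V = 2.892 m/s, Re = 4.72×10^5, ε/D = 5.43×10^-6, f = 0.01331, h_3 = f(L/D)V²/2g = 1.202 m
Series → Q common, losses add: H = Σh = 13.43 m

H ≈ 13.4 m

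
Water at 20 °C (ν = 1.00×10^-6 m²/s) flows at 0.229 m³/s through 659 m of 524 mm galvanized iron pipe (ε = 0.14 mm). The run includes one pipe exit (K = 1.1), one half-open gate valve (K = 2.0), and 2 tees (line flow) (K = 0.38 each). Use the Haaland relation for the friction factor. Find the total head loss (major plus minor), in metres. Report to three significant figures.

V = 4Q/(πD²) = 1.062 m/s; V²/2g = 0.05747 m
Re = 5.56×10^5, ε/D = 2.67×10^-4 → f = 0.01577 (Haaland)
Major: h_f = f(L/D)·V²/2g = 0.01577·1258·0.05747 = 1.140 m
Minor: ΣK = 3.86; h_m = ΣK·V²/2g = 0.2218 m
Total H_L = 1.140 + 0.2218 = 1.362 m

H_L ≈ 1.36 m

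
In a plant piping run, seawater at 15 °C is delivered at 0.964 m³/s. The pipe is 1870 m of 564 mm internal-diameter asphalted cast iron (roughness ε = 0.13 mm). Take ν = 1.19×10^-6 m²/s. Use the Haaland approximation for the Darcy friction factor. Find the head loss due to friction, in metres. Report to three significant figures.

h_f ≈ 36.7 m

V = 4Q/(πD²) = 4·0.964/(π·0.564²) = 3.859 m/s
Re = VD/ν = 3.859·0.564/1.19×10^-6 = 1.83×10^6 → turbulent
ε/D = 0.13/564 = 2.30×10^-4
Haaland: f = 0.01460
h_f = f(L/D)V²/(2g) = 0.01460·(1870/0.564)·3.859²/(2·9.81) = 36.73 m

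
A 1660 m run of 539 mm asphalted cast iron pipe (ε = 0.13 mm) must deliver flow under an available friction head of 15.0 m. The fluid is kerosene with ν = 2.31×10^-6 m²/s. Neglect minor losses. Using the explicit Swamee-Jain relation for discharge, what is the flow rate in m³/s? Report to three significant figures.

Q ≈ 0.564 m³/s

Swamee-Jain (Type II): Q = -0.965·√(gD⁵h_f/L)·ln[ε/(3.7D) + √(3.17ν²L/(gD³h_f))]
√(gD⁵h_f/L) = √(9.81·0.539⁵·15.0/1660) = 0.06350
ε/(3.7D) = 6.52×10^-5; √(3.17ν²L/(gD³h_f)) = 3.49×10^-5
Q = -0.965·0.06350·ln(1.001×10^-4) = 0.5644 m³/s
Check: V = 2.47 m/s, Re = 5.77×10^5, f = 0.01571, h_f = 15.1 m ≈ 15.0 m ✓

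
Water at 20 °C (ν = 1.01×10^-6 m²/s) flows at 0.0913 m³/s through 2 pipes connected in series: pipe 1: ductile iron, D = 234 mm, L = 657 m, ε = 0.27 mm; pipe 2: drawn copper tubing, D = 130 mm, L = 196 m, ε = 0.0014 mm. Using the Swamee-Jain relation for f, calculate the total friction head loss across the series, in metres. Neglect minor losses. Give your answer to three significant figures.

H ≈ 57.5 m

Pipe 1: V = 2.123 m/s, Re = 4.92×10^5, ε/D = 0.00115, f = 0.02101, h_1 = f(L/D)V²/2g = 13.55 m
Pipe 2: V = 6.879 m/s, Re = 8.85×10^5, ε/D = 1.08×10^-5, f = 0.01209, h_2 = f(L/D)V²/2g = 43.97 m
Series → Q common, losses add: H = Σh = 57.52 m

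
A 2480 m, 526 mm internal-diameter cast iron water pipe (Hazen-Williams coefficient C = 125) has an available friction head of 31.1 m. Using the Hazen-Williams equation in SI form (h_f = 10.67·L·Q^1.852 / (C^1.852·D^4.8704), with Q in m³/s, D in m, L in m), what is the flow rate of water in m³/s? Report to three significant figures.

Rearranging: Q = [h_f·C^1.852·D^4.8704 / (10.67·L)]^(1/1.852)
Q = [31.1·125^1.852·0.526^4.8704 / (10.67·2480)]^0.540 = 0.6042 m³/s

Q ≈ 0.604 m³/s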